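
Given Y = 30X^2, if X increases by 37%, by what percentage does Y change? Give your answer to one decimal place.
87.7%

For Y = 30X^2:
If X → X(1 + 0.37)
Then Y → Y · (1 + 0.37)^2
     = Y · 1.8769

Percentage change = ((1 + 0.37)^2 − 1) × 100% ≈ 87.7%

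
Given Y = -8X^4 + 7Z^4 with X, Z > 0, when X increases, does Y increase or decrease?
Y decreases

Taking the partial derivative:
∂Y/∂X = -32X^3

∂Y/∂X = -32X^3 < 0 (assuming positive values)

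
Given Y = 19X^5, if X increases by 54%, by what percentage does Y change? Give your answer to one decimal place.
766.2%

For Y = 19X^5:
If X → X(1 + 0.54)
Then Y → Y · (1 + 0.54)^5
     ≈ Y · 8.6617

Percentage change = ((1 + 0.54)^5 − 1) × 100% ≈ 766.2%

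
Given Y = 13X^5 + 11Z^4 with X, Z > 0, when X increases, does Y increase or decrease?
Y increases

Taking the partial derivative:
∂Y/∂X = 65X^4

∂Y/∂X = 65X^4 > 0 (assuming positive values)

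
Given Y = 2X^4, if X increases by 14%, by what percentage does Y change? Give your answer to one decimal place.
68.9%

For Y = 2X^4:
If X → X(1 + 0.14)
Then Y → Y · (1 + 0.14)^4
     ≈ Y · 1.6890

Percentage change = ((1 + 0.14)^4 − 1) × 100% ≈ 68.9%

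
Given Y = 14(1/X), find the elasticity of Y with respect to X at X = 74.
Elasticity = -1

Elasticity = (dY/dX) · (X/Y)

dY/dX = -14/X²
At X = 74: dY/dX = -7/2738, Y = 7/37

Elasticity = (-7/2738) · (74 / (7/37)) = -1

Interpretation: for a small percentage change in X, the percentage change in Y is approximately -1.00 times as large.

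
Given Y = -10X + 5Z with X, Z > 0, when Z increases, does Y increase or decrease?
Y increases

Taking the partial derivative:
∂Y/∂Z = 5

∂Y/∂Z = 5 > 0 (assuming positive values)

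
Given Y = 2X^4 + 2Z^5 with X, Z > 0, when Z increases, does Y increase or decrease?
Y increases

Taking the partial derivative:
∂Y/∂Z = 10Z^4

∂Y/∂Z = 10Z^4 > 0 (assuming positive values)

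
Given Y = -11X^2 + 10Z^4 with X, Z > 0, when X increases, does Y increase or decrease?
Y decreases

Taking the partial derivative:
∂Y/∂X = -22X

∂Y/∂X = -22X < 0 (assuming positive values)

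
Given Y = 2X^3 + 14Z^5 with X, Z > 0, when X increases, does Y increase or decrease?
Y increases

Taking the partial derivative:
∂Y/∂X = 6X^2

∂Y/∂X = 6X^2 > 0 (assuming positive values)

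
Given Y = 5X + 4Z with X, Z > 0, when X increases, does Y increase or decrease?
Y increases

Taking the partial derivative:
∂Y/∂X = 5

∂Y/∂X = 5 > 0 (assuming positive values)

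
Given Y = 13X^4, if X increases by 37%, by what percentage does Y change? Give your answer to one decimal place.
252.3%

For Y = 13X^4:
If X → X(1 + 0.37)
Then Y → Y · (1 + 0.37)^4
     ≈ Y · 3.5228

Percentage change = ((1 + 0.37)^4 − 1) × 100% ≈ 252.3%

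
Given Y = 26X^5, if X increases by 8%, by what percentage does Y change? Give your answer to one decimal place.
46.9%

For Y = 26X^5:
If X → X(1 + 0.08)
Then Y → Y · (1 + 0.08)^5
     ≈ Y · 1.4693

Percentage change = ((1 + 0.08)^5 − 1) × 100% ≈ 46.9%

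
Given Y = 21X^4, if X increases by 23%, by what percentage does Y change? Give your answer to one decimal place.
128.9%

For Y = 21X^4:
If X → X(1 + 0.23)
Then Y → Y · (1 + 0.23)^4
     ≈ Y · 2.2889

Percentage change = ((1 + 0.23)^4 − 1) × 100% ≈ 128.9%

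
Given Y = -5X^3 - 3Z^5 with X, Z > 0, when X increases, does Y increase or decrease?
Y decreases

Taking the partial derivative:
∂Y/∂X = -15X^2

∂Y/∂X = -15X^2 < 0 (assuming positive values)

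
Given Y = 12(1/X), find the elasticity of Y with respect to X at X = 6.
Elasticity = -1

Elasticity = (dY/dX) · (X/Y)

dY/dX = -12/X²
At X = 6: dY/dX = -1/3, Y = 2

Elasticity = (-1/3) · (6 / 2) = -1

Interpretation: for a small percentage change in X, the percentage change in Y is approximately -1.00 times as large.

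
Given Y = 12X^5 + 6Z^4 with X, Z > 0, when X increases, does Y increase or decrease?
Y increases

Taking the partial derivative:
∂Y/∂X = 60X^4

∂Y/∂X = 60X^4 > 0 (assuming positive values)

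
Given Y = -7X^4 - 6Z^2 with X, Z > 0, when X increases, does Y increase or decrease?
Y decreases

Taking the partial derivative:
∂Y/∂X = -28X^3

∂Y/∂X = -28X^3 < 0 (assuming positive values)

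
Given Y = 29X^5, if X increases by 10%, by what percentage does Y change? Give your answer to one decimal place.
61.1%

For Y = 29X^5:
If X → X(1 + 0.1)
Then Y → Y · (1 + 0.1)^5
     ≈ Y · 1.6105

Percentage change = ((1 + 0.1)^5 − 1) × 100% ≈ 61.1%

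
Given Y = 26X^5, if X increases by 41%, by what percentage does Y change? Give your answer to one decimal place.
457.3%

For Y = 26X^5:
If X → X(1 + 0.41)
Then Y → Y · (1 + 0.41)^5
     ≈ Y · 5.5731

Percentage change = ((1 + 0.41)^5 − 1) × 100% ≈ 457.3%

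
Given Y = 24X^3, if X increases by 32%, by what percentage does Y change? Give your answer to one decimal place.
130.0%

For Y = 24X^3:
If X → X(1 + 0.32)
Then Y → Y · (1 + 0.32)^3
     ≈ Y · 2.3000

Percentage change = ((1 + 0.32)^3 − 1) × 100% ≈ 130.0%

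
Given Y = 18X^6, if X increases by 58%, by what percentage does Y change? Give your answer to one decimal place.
1455.8%

For Y = 18X^6:
If X → X(1 + 0.58)
Then Y → Y · (1 + 0.58)^6
     ≈ Y · 15.5576

Percentage change = ((1 + 0.58)^6 − 1) × 100% ≈ 1455.8%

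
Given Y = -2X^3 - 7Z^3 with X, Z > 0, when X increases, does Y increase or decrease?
Y decreases

Taking the partial derivative:
∂Y/∂X = -6X^2

∂Y/∂X = -6X^2 < 0 (assuming positive values)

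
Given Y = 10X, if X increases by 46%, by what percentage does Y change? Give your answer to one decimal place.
46.0%

For Y = 10X:
If X → X(1 + 0.46)
Then Y → Y · (1 + 0.46)^1
     = Y · 1.4600

Percentage change = ((1 + 0.46)^1 − 1) × 100% = 46.0%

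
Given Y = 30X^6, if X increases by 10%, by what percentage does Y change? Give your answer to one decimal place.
77.2%

For Y = 30X^6:
If X → X(1 + 0.1)
Then Y → Y · (1 + 0.1)^6
     ≈ Y · 1.7716

Percentage change = ((1 + 0.1)^6 − 1) × 100% ≈ 77.2%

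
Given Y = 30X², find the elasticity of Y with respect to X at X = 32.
Elasticity = 2

Elasticity = (dY/dX) · (X/Y)

dY/dX = 60·X
At X = 32: dY/dX = 1920, Y = 30720

Elasticity = 1920 · (32 / 30720) = 2

Interpretation: for a small percentage change in X, the percentage change in Y is approximately 2.00 times as large.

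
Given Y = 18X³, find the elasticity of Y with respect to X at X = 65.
Elasticity = 3

Elasticity = (dY/dX) · (X/Y)

dY/dX = 54·X²
At X = 65: dY/dX = 228150, Y = 4943250

Elasticity = 228150 · (65 / 4943250) = 3

Interpretation: for a small percentage change in X, the percentage change in Y is approximately 3.00 times as large.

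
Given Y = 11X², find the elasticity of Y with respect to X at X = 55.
Elasticity = 2

Elasticity = (dY/dX) · (X/Y)

dY/dX = 22·X
At X = 55: dY/dX = 1210, Y = 33275

Elasticity = 1210 · (55 / 33275) = 2

Interpretation: for a small percentage change in X, the percentage change in Y is approximately 2.00 times as large.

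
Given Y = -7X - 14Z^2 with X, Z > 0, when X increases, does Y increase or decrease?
Y decreases

Taking the partial derivative:
∂Y/∂X = -7

∂Y/∂X = -7 < 0 (assuming positive values)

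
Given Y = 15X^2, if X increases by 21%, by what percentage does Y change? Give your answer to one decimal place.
46.4%

For Y = 15X^2:
If X → X(1 + 0.21)
Then Y → Y · (1 + 0.21)^2
     = Y · 1.4641

Percentage change = ((1 + 0.21)^2 − 1) × 100% ≈ 46.4%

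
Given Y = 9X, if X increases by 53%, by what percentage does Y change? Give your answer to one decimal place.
53.0%

For Y = 9X:
If X → X(1 + 0.53)
Then Y → Y · (1 + 0.53)^1
     = Y · 1.5300

Percentage change = ((1 + 0.53)^1 − 1) × 100% = 53.0%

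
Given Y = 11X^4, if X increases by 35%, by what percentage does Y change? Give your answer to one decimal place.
232.2%

For Y = 11X^4:
If X → X(1 + 0.35)
Then Y → Y · (1 + 0.35)^4
     ≈ Y · 3.3215

Percentage change = ((1 + 0.35)^4 − 1) × 100% ≈ 232.2%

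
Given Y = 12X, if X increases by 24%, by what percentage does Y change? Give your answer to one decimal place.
24.0%

For Y = 12X:
If X → X(1 + 0.24)
Then Y → Y · (1 + 0.24)^1
     = Y · 1.2400

Percentage change = ((1 + 0.24)^1 − 1) × 100% = 24.0%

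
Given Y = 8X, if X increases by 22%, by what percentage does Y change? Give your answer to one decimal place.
22.0%

For Y = 8X:
If X → X(1 + 0.22)
Then Y → Y · (1 + 0.22)^1
     = Y · 1.2200

Percentage change = ((1 + 0.22)^1 − 1) × 100% = 22.0%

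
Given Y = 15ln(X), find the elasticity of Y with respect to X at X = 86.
Elasticity = 1/ln(86) ≈ 0.2245

Elasticity = (dY/dX) · (X/Y)

dY/dX = 15/X
At X = 86: dY/dX = 15/86, Y = 15·ln(86)

Elasticity = (15/86) · (86 / (15·ln(86))) = 1/ln(86) ≈ 0.2245

Interpretation: for a small percentage change in X, the percentage change in Y is approximately 0.22 times as large.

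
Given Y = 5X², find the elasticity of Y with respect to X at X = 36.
Elasticity = 2

Elasticity = (dY/dX) · (X/Y)

dY/dX = 10·X
At X = 36: dY/dX = 360, Y = 6480

Elasticity = 360 · (36 / 6480) = 2

Interpretation: for a small percentage change in X, the percentage change in Y is approximately 2.00 times as large.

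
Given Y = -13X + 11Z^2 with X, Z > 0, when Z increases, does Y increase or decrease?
Y increases

Taking the partial derivative:
∂Y/∂Z = 22Z

∂Y/∂Z = 22Z > 0 (assuming positive values)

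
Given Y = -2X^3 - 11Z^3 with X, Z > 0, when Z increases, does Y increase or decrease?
Y decreases

Taking the partial derivative:
∂Y/∂Z = -33Z^2

∂Y/∂Z = -33Z^2 < 0 (assuming positive values)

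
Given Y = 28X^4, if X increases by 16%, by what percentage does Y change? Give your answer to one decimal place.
81.1%

For Y = 28X^4:
If X → X(1 + 0.16)
Then Y → Y · (1 + 0.16)^4
     ≈ Y · 1.8106

Percentage change = ((1 + 0.16)^4 − 1) × 100% ≈ 81.1%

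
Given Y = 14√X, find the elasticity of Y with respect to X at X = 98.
Elasticity = 1/2

Elasticity = (dY/dX) · (X/Y)

dY/dX = 7/√X
At X = 98: dY/dX = √2/2, Y = 98·√2

Elasticity = (√2/2) · (98 / (98·√2)) = 1/2

Interpretation: for a small percentage change in X, the percentage change in Y is approximately 0.50 times as large.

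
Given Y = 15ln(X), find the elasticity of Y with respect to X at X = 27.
Elasticity = 1/ln(27) ≈ 0.3034

Elasticity = (dY/dX) · (X/Y)

dY/dX = 15/X
At X = 27: dY/dX = 5/9, Y = 15·ln(27)

Elasticity = (5/9) · (27 / (15·ln(27))) = 1/ln(27) ≈ 0.3034

Interpretation: for a small percentage change in X, the percentage change in Y is approximately 0.30 times as large.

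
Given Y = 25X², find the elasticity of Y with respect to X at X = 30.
Elasticity = 2

Elasticity = (dY/dX) · (X/Y)

dY/dX = 50·X
At X = 30: dY/dX = 1500, Y = 22500

Elasticity = 1500 · (30 / 22500) = 2

Interpretation: for a small percentage change in X, the percentage change in Y is approximately 2.00 times as large.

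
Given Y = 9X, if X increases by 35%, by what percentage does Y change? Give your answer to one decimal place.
35.0%

For Y = 9X:
If X → X(1 + 0.35)
Then Y → Y · (1 + 0.35)^1
     = Y · 1.3500

Percentage change = ((1 + 0.35)^1 − 1) × 100% = 35.0%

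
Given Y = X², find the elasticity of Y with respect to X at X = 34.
Elasticity = 2

Elasticity = (dY/dX) · (X/Y)

dY/dX = 2·X
At X = 34: dY/dX = 68, Y = 1156

Elasticity = 68 · (34 / 1156) = 2

Interpretation: for a small percentage change in X, the percentage change in Y is approximately 2.00 times as large.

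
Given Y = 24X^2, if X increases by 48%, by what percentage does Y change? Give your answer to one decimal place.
119.0%

For Y = 24X^2:
If X → X(1 + 0.48)
Then Y → Y · (1 + 0.48)^2
     = Y · 2.1904

Percentage change = ((1 + 0.48)^2 − 1) × 100% ≈ 119.0%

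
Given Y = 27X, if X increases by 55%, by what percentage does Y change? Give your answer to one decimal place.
55.0%

For Y = 27X:
If X → X(1 + 0.55)
Then Y → Y · (1 + 0.55)^1
     = Y · 1.5500

Percentage change = ((1 + 0.55)^1 − 1) × 100% = 55.0%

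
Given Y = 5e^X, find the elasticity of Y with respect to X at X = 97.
Elasticity = 97

Elasticity = (dY/dX) · (X/Y)

dY/dX = 5·e^X
At X = 97: dY/dX = 5·e^97, Y = 5·e^97

Elasticity = (5·e^97) · (97 / (5·e^97)) = 97

Interpretation: for a small percentage change in X, the percentage change in Y is approximately 97.00 times as large.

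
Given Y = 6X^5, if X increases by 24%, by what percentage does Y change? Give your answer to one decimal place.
193.2%

For Y = 6X^5:
If X → X(1 + 0.24)
Then Y → Y · (1 + 0.24)^5
     ≈ Y · 2.9316

Percentage change = ((1 + 0.24)^5 − 1) × 100% ≈ 193.2%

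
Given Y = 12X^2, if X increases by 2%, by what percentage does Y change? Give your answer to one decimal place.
4.0%

For Y = 12X^2:
If X → X(1 + 0.02)
Then Y → Y · (1 + 0.02)^2
     = Y · 1.0404

Percentage change = ((1 + 0.02)^2 − 1) × 100% ≈ 4.0%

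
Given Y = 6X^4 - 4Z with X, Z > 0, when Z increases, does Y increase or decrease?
Y decreases

Taking the partial derivative:
∂Y/∂Z = -4

∂Y/∂Z = -4 < 0 (assuming positive values)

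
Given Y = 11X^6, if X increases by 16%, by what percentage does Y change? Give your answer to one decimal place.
143.6%

For Y = 11X^6:
If X → X(1 + 0.16)
Then Y → Y · (1 + 0.16)^6
     ≈ Y · 2.4364

Percentage change = ((1 + 0.16)^6 − 1) × 100% ≈ 143.6%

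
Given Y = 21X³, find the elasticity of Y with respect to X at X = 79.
Elasticity = 3

Elasticity = (dY/dX) · (X/Y)

dY/dX = 63·X²
At X = 79: dY/dX = 393183, Y = 10353819

Elasticity = 393183 · (79 / 10353819) = 3

Interpretation: for a small percentage change in X, the percentage change in Y is approximately 3.00 times as large.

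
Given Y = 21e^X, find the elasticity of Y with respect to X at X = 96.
Elasticity = 96

Elasticity = (dY/dX) · (X/Y)

dY/dX = 21·e^X
At X = 96: dY/dX = 21·e^96, Y = 21·e^96

Elasticity = (21·e^96) · (96 / (21·e^96)) = 96

Interpretation: for a small percentage change in X, the percentage change in Y is approximately 96.00 times as large.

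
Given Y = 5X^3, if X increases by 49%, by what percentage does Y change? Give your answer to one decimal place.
230.8%

For Y = 5X^3:
If X → X(1 + 0.49)
Then Y → Y · (1 + 0.49)^3
     ≈ Y · 3.3079

Percentage change = ((1 + 0.49)^3 − 1) × 100% ≈ 230.8%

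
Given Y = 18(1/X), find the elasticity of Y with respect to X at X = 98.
Elasticity = -1

Elasticity = (dY/dX) · (X/Y)

dY/dX = -18/X²
At X = 98: dY/dX = -9/4802, Y = 9/49

Elasticity = (-9/4802) · (98 / (9/49)) = -1

Interpretation: for a small percentage change in X, the percentage change in Y is approximately -1.00 times as large.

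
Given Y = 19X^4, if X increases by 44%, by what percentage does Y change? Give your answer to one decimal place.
330.0%

For Y = 19X^4:
If X → X(1 + 0.44)
Then Y → Y · (1 + 0.44)^4
     ≈ Y · 4.2998

Percentage change = ((1 + 0.44)^4 − 1) × 100% ≈ 330.0%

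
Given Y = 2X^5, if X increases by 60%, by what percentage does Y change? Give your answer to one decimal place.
948.6%

For Y = 2X^5:
If X → X(1 + 0.6)
Then Y → Y · (1 + 0.6)^5
     ≈ Y · 10.4858

Percentage change = ((1 + 0.6)^5 − 1) × 100% ≈ 948.6%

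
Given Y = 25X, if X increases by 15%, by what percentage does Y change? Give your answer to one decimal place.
15.0%

For Y = 25X:
If X → X(1 + 0.15)
Then Y → Y · (1 + 0.15)^1
     = Y · 1.1500

Percentage change = ((1 + 0.15)^1 − 1) × 100% = 15.0%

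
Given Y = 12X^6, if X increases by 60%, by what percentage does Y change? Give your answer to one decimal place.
1577.7%

For Y = 12X^6:
If X → X(1 + 0.6)
Then Y → Y · (1 + 0.6)^6
     ≈ Y · 16.7772

Percentage change = ((1 + 0.6)^6 − 1) × 100% ≈ 1577.7%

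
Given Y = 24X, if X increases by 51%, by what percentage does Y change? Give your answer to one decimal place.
51.0%

For Y = 24X:
If X → X(1 + 0.51)
Then Y → Y · (1 + 0.51)^1
     = Y · 1.5100

Percentage change = ((1 + 0.51)^1 − 1) × 100% = 51.0%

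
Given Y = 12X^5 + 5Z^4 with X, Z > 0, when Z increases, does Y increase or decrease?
Y increases

Taking the partial derivative:
∂Y/∂Z = 20Z^3

∂Y/∂Z = 20Z^3 > 0 (assuming positive values)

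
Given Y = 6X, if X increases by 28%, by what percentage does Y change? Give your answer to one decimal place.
28.0%

For Y = 6X:
If X → X(1 + 0.28)
Then Y → Y · (1 + 0.28)^1
     = Y · 1.2800

Percentage change = ((1 + 0.28)^1 − 1) × 100% = 28.0%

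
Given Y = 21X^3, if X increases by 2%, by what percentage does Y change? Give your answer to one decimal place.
6.1%

For Y = 21X^3:
If X → X(1 + 0.02)
Then Y → Y · (1 + 0.02)^3
     ≈ Y · 1.0612

Percentage change = ((1 + 0.02)^3 − 1) × 100% ≈ 6.1%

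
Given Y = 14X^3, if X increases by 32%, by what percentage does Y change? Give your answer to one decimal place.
130.0%

For Y = 14X^3:
If X → X(1 + 0.32)
Then Y → Y · (1 + 0.32)^3
     ≈ Y · 2.3000

Percentage change = ((1 + 0.32)^3 − 1) × 100% ≈ 130.0%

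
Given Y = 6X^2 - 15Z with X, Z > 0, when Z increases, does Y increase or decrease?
Y decreases

Taking the partial derivative:
∂Y/∂Z = -15

∂Y/∂Z = -15 < 0 (assuming positive values)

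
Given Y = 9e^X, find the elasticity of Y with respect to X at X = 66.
Elasticity = 66

Elasticity = (dY/dX) · (X/Y)

dY/dX = 9·e^X
At X = 66: dY/dX = 9·e^66, Y = 9·e^66

Elasticity = (9·e^66) · (66 / (9·e^66)) = 66

Interpretation: for a small percentage change in X, the percentage change in Y is approximately 66.00 times as large.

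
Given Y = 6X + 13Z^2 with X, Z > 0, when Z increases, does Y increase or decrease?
Y increases

Taking the partial derivative:
∂Y/∂Z = 26Z

∂Y/∂Z = 26Z > 0 (assuming positive values)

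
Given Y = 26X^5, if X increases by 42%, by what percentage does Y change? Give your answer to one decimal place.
477.4%

For Y = 26X^5:
If X → X(1 + 0.42)
Then Y → Y · (1 + 0.42)^5
     ≈ Y · 5.7735

Percentage change = ((1 + 0.42)^5 − 1) × 100% ≈ 477.4%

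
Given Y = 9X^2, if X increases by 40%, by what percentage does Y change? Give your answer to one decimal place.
96.0%

For Y = 9X^2:
If X → X(1 + 0.4)
Then Y → Y · (1 + 0.4)^2
     = Y · 1.9600

Percentage change = ((1 + 0.4)^2 − 1) × 100% = 96.0%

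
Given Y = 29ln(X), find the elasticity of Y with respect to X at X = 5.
Elasticity = 1/ln(5) ≈ 0.6213

Elasticity = (dY/dX) · (X/Y)

dY/dX = 29/X
At X = 5: dY/dX = 29/5, Y = 29·ln(5)

Elasticity = (29/5) · (5 / (29·ln(5))) = 1/ln(5) ≈ 0.6213

Interpretation: for a small percentage change in X, the percentage change in Y is approximately 0.62 times as large.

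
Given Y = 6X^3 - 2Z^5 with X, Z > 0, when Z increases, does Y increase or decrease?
Y decreases

Taking the partial derivative:
∂Y/∂Z = -10Z^4

∂Y/∂Z = -10Z^4 < 0 (assuming positive values)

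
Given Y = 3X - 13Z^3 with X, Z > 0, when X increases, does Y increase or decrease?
Y increases

Taking the partial derivative:
∂Y/∂X = 3

∂Y/∂X = 3 > 0 (assuming positive values)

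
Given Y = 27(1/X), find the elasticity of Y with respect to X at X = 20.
Elasticity = -1

Elasticity = (dY/dX) · (X/Y)

dY/dX = -27/X²
At X = 20: dY/dX = -27/400, Y = 27/20

Elasticity = (-27/400) · (20 / (27/20)) = -1

Interpretation: for a small percentage change in X, the percentage change in Y is approximately -1.00 times as large.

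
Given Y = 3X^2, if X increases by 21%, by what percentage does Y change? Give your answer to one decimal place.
46.4%

For Y = 3X^2:
If X → X(1 + 0.21)
Then Y → Y · (1 + 0.21)^2
     = Y · 1.4641

Percentage change = ((1 + 0.21)^2 − 1) × 100% ≈ 46.4%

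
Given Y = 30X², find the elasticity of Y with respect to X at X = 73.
Elasticity = 2

Elasticity = (dY/dX) · (X/Y)

dY/dX = 60·X
At X = 73: dY/dX = 4380, Y = 159870

Elasticity = 4380 · (73 / 159870) = 2

Interpretation: for a small percentage change in X, the percentage change in Y is approximately 2.00 times as large.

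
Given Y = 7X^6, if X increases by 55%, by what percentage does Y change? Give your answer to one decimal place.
1286.7%

For Y = 7X^6:
If X → X(1 + 0.55)
Then Y → Y · (1 + 0.55)^6
     ≈ Y · 13.8672

Percentage change = ((1 + 0.55)^6 − 1) × 100% ≈ 1286.7%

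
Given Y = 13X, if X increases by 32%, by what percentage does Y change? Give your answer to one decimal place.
32.0%

For Y = 13X:
If X → X(1 + 0.32)
Then Y → Y · (1 + 0.32)^1
     = Y · 1.3200

Percentage change = ((1 + 0.32)^1 − 1) × 100% = 32.0%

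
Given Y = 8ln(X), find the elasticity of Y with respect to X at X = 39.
Elasticity = 1/ln(39) ≈ 0.2730

Elasticity = (dY/dX) · (X/Y)

dY/dX = 8/X
At X = 39: dY/dX = 8/39, Y = 8·ln(39)

Elasticity = (8/39) · (39 / (8·ln(39))) = 1/ln(39) ≈ 0.2730

Interpretation: for a small percentage change in X, the percentage change in Y is approximately 0.27 times as large.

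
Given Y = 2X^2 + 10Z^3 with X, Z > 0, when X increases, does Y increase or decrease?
Y increases

Taking the partial derivative:
∂Y/∂X = 4X

∂Y/∂X = 4X > 0 (assuming positive values)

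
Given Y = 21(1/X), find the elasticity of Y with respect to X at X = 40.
Elasticity = -1

Elasticity = (dY/dX) · (X/Y)

dY/dX = -21/X²
At X = 40: dY/dX = -21/1600, Y = 21/40

Elasticity = (-21/1600) · (40 / (21/40)) = -1

Interpretation: for a small percentage change in X, the percentage change in Y is approximately -1.00 times as large.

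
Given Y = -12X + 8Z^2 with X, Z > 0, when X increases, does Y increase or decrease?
Y decreases

Taking the partial derivative:
∂Y/∂X = -12

∂Y/∂X = -12 < 0 (assuming positive values)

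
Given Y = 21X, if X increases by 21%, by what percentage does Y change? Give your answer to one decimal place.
21.0%

For Y = 21X:
If X → X(1 + 0.21)
Then Y → Y · (1 + 0.21)^1
     = Y · 1.2100

Percentage change = ((1 + 0.21)^1 − 1) × 100% = 21.0%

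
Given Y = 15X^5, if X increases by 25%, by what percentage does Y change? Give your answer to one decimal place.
205.2%

For Y = 15X^5:
If X → X(1 + 0.25)
Then Y → Y · (1 + 0.25)^5
     ≈ Y · 3.0518

Percentage change = ((1 + 0.25)^5 − 1) × 100% ≈ 205.2%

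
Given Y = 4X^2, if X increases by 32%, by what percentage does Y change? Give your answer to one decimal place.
74.2%

For Y = 4X^2:
If X → X(1 + 0.32)
Then Y → Y · (1 + 0.32)^2
     = Y · 1.7424

Percentage change = ((1 + 0.32)^2 − 1) × 100% ≈ 74.2%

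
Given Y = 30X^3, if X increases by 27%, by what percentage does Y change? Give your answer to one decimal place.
104.8%

For Y = 30X^3:
If X → X(1 + 0.27)
Then Y → Y · (1 + 0.27)^3
     ≈ Y · 2.0484

Percentage change = ((1 + 0.27)^3 − 1) × 100% ≈ 104.8%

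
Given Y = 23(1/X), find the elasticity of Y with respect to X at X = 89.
Elasticity = -1

Elasticity = (dY/dX) · (X/Y)

dY/dX = -23/X²
At X = 89: dY/dX = -23/7921, Y = 23/89

Elasticity = (-23/7921) · (89 / (23/89)) = -1

Interpretation: for a small percentage change in X, the percentage change in Y is approximately -1.00 times as large.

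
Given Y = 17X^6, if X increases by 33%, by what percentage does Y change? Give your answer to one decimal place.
453.5%

For Y = 17X^6:
If X → X(1 + 0.33)
Then Y → Y · (1 + 0.33)^6
     ≈ Y · 5.5349

Percentage change = ((1 + 0.33)^6 − 1) × 100% ≈ 453.5%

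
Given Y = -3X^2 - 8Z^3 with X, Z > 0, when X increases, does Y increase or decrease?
Y decreases

Taking the partial derivative:
∂Y/∂X = -6X

∂Y/∂X = -6X < 0 (assuming positive values)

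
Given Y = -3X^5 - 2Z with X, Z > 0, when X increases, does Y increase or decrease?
Y decreases

Taking the partial derivative:
∂Y/∂X = -15X^4

∂Y/∂X = -15X^4 < 0 (assuming positive values)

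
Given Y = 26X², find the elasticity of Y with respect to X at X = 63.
Elasticity = 2

Elasticity = (dY/dX) · (X/Y)

dY/dX = 52·X
At X = 63: dY/dX = 3276, Y = 103194

Elasticity = 3276 · (63 / 103194) = 2

Interpretation: for a small percentage change in X, the percentage change in Y is approximately 2.00 times as large.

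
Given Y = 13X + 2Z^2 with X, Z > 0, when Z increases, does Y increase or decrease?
Y increases

Taking the partial derivative:
∂Y/∂Z = 4Z

∂Y/∂Z = 4Z > 0 (assuming positive values)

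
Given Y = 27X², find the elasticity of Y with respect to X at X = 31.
Elasticity = 2

Elasticity = (dY/dX) · (X/Y)

dY/dX = 54·X
At X = 31: dY/dX = 1674, Y = 25947

Elasticity = 1674 · (31 / 25947) = 2

Interpretation: for a small percentage change in X, the percentage change in Y is approximately 2.00 times as large.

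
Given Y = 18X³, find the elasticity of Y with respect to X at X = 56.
Elasticity = 3

Elasticity = (dY/dX) · (X/Y)

dY/dX = 54·X²
At X = 56: dY/dX = 169344, Y = 3161088

Elasticity = 169344 · (56 / 3161088) = 3

Interpretation: for a small percentage change in X, the percentage change in Y is approximately 3.00 times as large.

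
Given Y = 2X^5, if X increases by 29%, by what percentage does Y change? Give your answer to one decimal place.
257.2%

For Y = 2X^5:
If X → X(1 + 0.29)
Then Y → Y · (1 + 0.29)^5
     ≈ Y · 3.5723

Percentage change = ((1 + 0.29)^5 − 1) × 100% ≈ 257.2%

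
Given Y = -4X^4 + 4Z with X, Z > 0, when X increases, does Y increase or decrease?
Y decreases

Taking the partial derivative:
∂Y/∂X = -16X^3

∂Y/∂X = -16X^3 < 0 (assuming positive values)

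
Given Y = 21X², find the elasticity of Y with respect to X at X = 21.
Elasticity = 2

Elasticity = (dY/dX) · (X/Y)

dY/dX = 42·X
At X = 21: dY/dX = 882, Y = 9261

Elasticity = 882 · (21 / 9261) = 2

Interpretation: for a small percentage change in X, the percentage change in Y is approximately 2.00 times as large.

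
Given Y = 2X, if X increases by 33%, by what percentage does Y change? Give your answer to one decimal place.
33.0%

For Y = 2X:
If X → X(1 + 0.33)
Then Y → Y · (1 + 0.33)^1
     = Y · 1.3300

Percentage change = ((1 + 0.33)^1 − 1) × 100% = 33.0%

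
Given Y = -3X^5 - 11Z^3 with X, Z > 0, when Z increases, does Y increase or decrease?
Y decreases

Taking the partial derivative:
∂Y/∂Z = -33Z^2

∂Y/∂Z = -33Z^2 < 0 (assuming positive values)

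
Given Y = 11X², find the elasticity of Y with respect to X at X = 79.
Elasticity = 2

Elasticity = (dY/dX) · (X/Y)

dY/dX = 22·X
At X = 79: dY/dX = 1738, Y = 68651

Elasticity = 1738 · (79 / 68651) = 2

Interpretation: for a small percentage change in X, the percentage change in Y is approximately 2.00 times as large.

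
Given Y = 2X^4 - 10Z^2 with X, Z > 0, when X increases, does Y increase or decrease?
Y increases

Taking the partial derivative:
∂Y/∂X = 8X^3

∂Y/∂X = 8X^3 > 0 (assuming positive values)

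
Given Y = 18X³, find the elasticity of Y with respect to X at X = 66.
Elasticity = 3

Elasticity = (dY/dX) · (X/Y)

dY/dX = 54·X²
At X = 66: dY/dX = 235224, Y = 5174928

Elasticity = 235224 · (66 / 5174928) = 3

Interpretation: for a small percentage change in X, the percentage change in Y is approximately 3.00 times as large.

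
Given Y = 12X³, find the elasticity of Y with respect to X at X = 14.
Elasticity = 3

Elasticity = (dY/dX) · (X/Y)

dY/dX = 36·X²
At X = 14: dY/dX = 7056, Y = 32928

Elasticity = 7056 · (14 / 32928) = 3

Interpretation: for a small percentage change in X, the percentage change in Y is approximately 3.00 times as large.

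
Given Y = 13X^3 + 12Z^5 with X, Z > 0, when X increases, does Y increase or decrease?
Y increases

Taking the partial derivative:
∂Y/∂X = 39X^2

∂Y/∂X = 39X^2 > 0 (assuming positive values)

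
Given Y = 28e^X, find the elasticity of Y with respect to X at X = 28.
Elasticity = 28

Elasticity = (dY/dX) · (X/Y)

dY/dX = 28·e^X
At X = 28: dY/dX = 28·e^28, Y = 28·e^28

Elasticity = (28·e^28) · (28 / (28·e^28)) = 28

Interpretation: for a small percentage change in X, the percentage change in Y is approximately 28.00 times as large.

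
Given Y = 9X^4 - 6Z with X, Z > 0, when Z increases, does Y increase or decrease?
Y decreases

Taking the partial derivative:
∂Y/∂Z = -6

∂Y/∂Z = -6 < 0 (assuming positive values)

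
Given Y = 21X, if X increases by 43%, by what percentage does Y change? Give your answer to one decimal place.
43.0%

For Y = 21X:
If X → X(1 + 0.43)
Then Y → Y · (1 + 0.43)^1
     = Y · 1.4300

Percentage change = ((1 + 0.43)^1 − 1) × 100% = 43.0%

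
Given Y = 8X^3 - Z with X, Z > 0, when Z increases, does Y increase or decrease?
Y decreases

Taking the partial derivative:
∂Y/∂Z = -1

∂Y/∂Z = -1 < 0 (assuming positive values)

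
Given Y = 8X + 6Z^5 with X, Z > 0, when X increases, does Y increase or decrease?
Y increases

Taking the partial derivative:
∂Y/∂X = 8

∂Y/∂X = 8 > 0 (assuming positive values)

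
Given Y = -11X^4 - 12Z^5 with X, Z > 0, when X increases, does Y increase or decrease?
Y decreases

Taking the partial derivative:
∂Y/∂X = -44X^3

∂Y/∂X = -44X^3 < 0 (assuming positive values)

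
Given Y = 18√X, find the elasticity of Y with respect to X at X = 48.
Elasticity = 1/2

Elasticity = (dY/dX) · (X/Y)

dY/dX = 9/√X
At X = 48: dY/dX = 3·√3/4, Y = 72·√3

Elasticity = (3·√3/4) · (48 / (72·√3)) = 1/2

Interpretation: for a small percentage change in X, the percentage change in Y is approximately 0.50 times as large.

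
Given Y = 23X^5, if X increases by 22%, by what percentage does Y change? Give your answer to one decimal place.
170.3%

For Y = 23X^5:
If X → X(1 + 0.22)
Then Y → Y · (1 + 0.22)^5
     ≈ Y · 2.7027

Percentage change = ((1 + 0.22)^5 − 1) × 100% ≈ 170.3%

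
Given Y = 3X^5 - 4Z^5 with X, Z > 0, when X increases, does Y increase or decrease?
Y increases

Taking the partial derivative:
∂Y/∂X = 15X^4

∂Y/∂X = 15X^4 > 0 (assuming positive values)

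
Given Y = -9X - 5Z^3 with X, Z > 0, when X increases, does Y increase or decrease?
Y decreases

Taking the partial derivative:
∂Y/∂X = -9

∂Y/∂X = -9 < 0 (assuming positive values)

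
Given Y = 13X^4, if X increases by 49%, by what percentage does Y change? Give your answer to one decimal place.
392.9%

For Y = 13X^4:
If X → X(1 + 0.49)
Then Y → Y · (1 + 0.49)^4
     ≈ Y · 4.9288

Percentage change = ((1 + 0.49)^4 − 1) × 100% ≈ 392.9%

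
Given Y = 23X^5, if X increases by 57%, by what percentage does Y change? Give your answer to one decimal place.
853.9%

For Y = 23X^5:
If X → X(1 + 0.57)
Then Y → Y · (1 + 0.57)^5
     ≈ Y · 9.5389

Percentage change = ((1 + 0.57)^5 − 1) × 100% ≈ 853.9%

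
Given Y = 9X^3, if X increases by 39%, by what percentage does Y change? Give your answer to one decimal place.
168.6%

For Y = 9X^3:
If X → X(1 + 0.39)
Then Y → Y · (1 + 0.39)^3
     ≈ Y · 2.6856

Percentage change = ((1 + 0.39)^3 − 1) × 100% ≈ 168.6%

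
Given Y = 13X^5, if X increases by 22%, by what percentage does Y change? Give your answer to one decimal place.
170.3%

For Y = 13X^5:
If X → X(1 + 0.22)
Then Y → Y · (1 + 0.22)^5
     ≈ Y · 2.7027

Percentage change = ((1 + 0.22)^5 − 1) × 100% ≈ 170.3%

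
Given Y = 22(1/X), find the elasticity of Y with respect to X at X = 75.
Elasticity = -1

Elasticity = (dY/dX) · (X/Y)

dY/dX = -22/X²
At X = 75: dY/dX = -22/5625, Y = 22/75

Elasticity = (-22/5625) · (75 / (22/75)) = -1

Interpretation: for a small percentage change in X, the percentage change in Y is approximately -1.00 times as large.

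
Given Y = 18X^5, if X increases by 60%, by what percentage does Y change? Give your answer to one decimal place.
948.6%

For Y = 18X^5:
If X → X(1 + 0.6)
Then Y → Y · (1 + 0.6)^5
     ≈ Y · 10.4858

Percentage change = ((1 + 0.6)^5 − 1) × 100% ≈ 948.6%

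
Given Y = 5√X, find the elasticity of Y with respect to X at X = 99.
Elasticity = 1/2

Elasticity = (dY/dX) · (X/Y)

dY/dX = 5/(2·√X)
At X = 99: dY/dX = 5·√11/66, Y = 15·√11

Elasticity = (5·√11/66) · (99 / (15·√11)) = 1/2

Interpretation: for a small percentage change in X, the percentage change in Y is approximately 0.50 times as large.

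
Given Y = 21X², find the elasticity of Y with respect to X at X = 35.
Elasticity = 2

Elasticity = (dY/dX) · (X/Y)

dY/dX = 42·X
At X = 35: dY/dX = 1470, Y = 25725

Elasticity = 1470 · (35 / 25725) = 2

Interpretation: for a small percentage change in X, the percentage change in Y is approximately 2.00 times as large.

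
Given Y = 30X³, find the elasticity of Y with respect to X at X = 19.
Elasticity = 3

Elasticity = (dY/dX) · (X/Y)

dY/dX = 90·X²
At X = 19: dY/dX = 32490, Y = 205770

Elasticity = 32490 · (19 / 205770) = 3

Interpretation: for a small percentage change in X, the percentage change in Y is approximately 3.00 times as large.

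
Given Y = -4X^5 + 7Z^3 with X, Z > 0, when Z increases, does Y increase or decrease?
Y increases

Taking the partial derivative:
∂Y/∂Z = 21Z^2

∂Y/∂Z = 21Z^2 > 0 (assuming positive values)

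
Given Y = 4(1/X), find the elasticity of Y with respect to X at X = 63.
Elasticity = -1

Elasticity = (dY/dX) · (X/Y)

dY/dX = -4/X²
At X = 63: dY/dX = -4/3969, Y = 4/63

Elasticity = (-4/3969) · (63 / (4/63)) = -1

Interpretation: for a small percentage change in X, the percentage change in Y is approximately -1.00 times as large.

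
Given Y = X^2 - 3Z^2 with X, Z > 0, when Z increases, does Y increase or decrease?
Y decreases

Taking the partial derivative:
∂Y/∂Z = -6Z

∂Y/∂Z = -6Z < 0 (assuming positive values)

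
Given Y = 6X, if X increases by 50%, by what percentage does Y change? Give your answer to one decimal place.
50.0%

For Y = 6X:
If X → X(1 + 0.5)
Then Y → Y · (1 + 0.5)^1
     = Y · 1.5000

Percentage change = ((1 + 0.5)^1 − 1) × 100% = 50.0%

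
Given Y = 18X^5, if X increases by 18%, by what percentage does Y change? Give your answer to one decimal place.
128.8%

For Y = 18X^5:
If X → X(1 + 0.18)
Then Y → Y · (1 + 0.18)^5
     ≈ Y · 2.2878

Percentage change = ((1 + 0.18)^5 − 1) × 100% ≈ 128.8%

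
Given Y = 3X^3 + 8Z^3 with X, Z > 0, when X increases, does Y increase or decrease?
Y increases

Taking the partial derivative:
∂Y/∂X = 9X^2

∂Y/∂X = 9X^2 > 0 (assuming positive values)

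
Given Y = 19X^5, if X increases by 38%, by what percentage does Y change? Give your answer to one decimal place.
400.5%

For Y = 19X^5:
If X → X(1 + 0.38)
Then Y → Y · (1 + 0.38)^5
     ≈ Y · 5.0049

Percentage change = ((1 + 0.38)^5 − 1) × 100% ≈ 400.5%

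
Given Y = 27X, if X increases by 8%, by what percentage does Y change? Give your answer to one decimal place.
8.0%

For Y = 27X:
If X → X(1 + 0.08)
Then Y → Y · (1 + 0.08)^1
     = Y · 1.0800

Percentage change = ((1 + 0.08)^1 − 1) × 100% = 8.0%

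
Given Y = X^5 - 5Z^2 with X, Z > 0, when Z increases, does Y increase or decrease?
Y decreases

Taking the partial derivative:
∂Y/∂Z = -10Z

∂Y/∂Z = -10Z < 0 (assuming positive values)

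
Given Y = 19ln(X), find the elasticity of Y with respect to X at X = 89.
Elasticity = 1/ln(89) ≈ 0.2228

Elasticity = (dY/dX) · (X/Y)

dY/dX = 19/X
At X = 89: dY/dX = 19/89, Y = 19·ln(89)

Elasticity = (19/89) · (89 / (19·ln(89))) = 1/ln(89) ≈ 0.2228

Interpretation: for a small percentage change in X, the percentage change in Y is approximately 0.22 times as large.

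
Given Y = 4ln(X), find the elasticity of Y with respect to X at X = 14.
Elasticity = 1/ln(14) ≈ 0.3789

Elasticity = (dY/dX) · (X/Y)

dY/dX = 4/X
At X = 14: dY/dX = 2/7, Y = 4·ln(14)

Elasticity = (2/7) · (14 / (4·ln(14))) = 1/ln(14) ≈ 0.3789

Interpretation: for a small percentage change in X, the percentage change in Y is approximately 0.38 times as large.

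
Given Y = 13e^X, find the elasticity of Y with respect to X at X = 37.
Elasticity = 37

Elasticity = (dY/dX) · (X/Y)

dY/dX = 13·e^X
At X = 37: dY/dX = 13·e^37, Y = 13·e^37

Elasticity = (13·e^37) · (37 / (13·e^37)) = 37

Interpretation: for a small percentage change in X, the percentage change in Y is approximately 37.00 times as large.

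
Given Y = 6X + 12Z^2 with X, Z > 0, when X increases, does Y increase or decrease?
Y increases

Taking the partial derivative:
∂Y/∂X = 6

∂Y/∂X = 6 > 0 (assuming positive values)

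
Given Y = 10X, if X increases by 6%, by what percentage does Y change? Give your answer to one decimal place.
6.0%

For Y = 10X:
If X → X(1 + 0.06)
Then Y → Y · (1 + 0.06)^1
     = Y · 1.0600

Percentage change = ((1 + 0.06)^1 − 1) × 100% = 6.0%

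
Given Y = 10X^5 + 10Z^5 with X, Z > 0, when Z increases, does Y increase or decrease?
Y increases

Taking the partial derivative:
∂Y/∂Z = 50Z^4

∂Y/∂Z = 50Z^4 > 0 (assuming positive values)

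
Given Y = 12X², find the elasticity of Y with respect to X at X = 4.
Elasticity = 2

Elasticity = (dY/dX) · (X/Y)

dY/dX = 24·X
At X = 4: dY/dX = 96, Y = 192

Elasticity = 96 · (4 / 192) = 2

Interpretation: for a small percentage change in X, the percentage change in Y is approximately 2.00 times as large.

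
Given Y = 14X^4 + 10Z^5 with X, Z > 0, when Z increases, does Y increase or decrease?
Y increases

Taking the partial derivative:
∂Y/∂Z = 50Z^4

∂Y/∂Z = 50Z^4 > 0 (assuming positive values)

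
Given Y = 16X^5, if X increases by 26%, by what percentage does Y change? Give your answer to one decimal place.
217.6%

For Y = 16X^5:
If X → X(1 + 0.26)
Then Y → Y · (1 + 0.26)^5
     ≈ Y · 3.1758

Percentage change = ((1 + 0.26)^5 − 1) × 100% ≈ 217.6%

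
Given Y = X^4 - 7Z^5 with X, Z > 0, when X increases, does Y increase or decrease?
Y increases

Taking the partial derivative:
∂Y/∂X = 4X^3

∂Y/∂X = 4X^3 > 0 (assuming positive values)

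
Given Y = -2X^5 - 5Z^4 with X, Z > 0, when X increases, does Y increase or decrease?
Y decreases

Taking the partial derivative:
∂Y/∂X = -10X^4

∂Y/∂X = -10X^4 < 0 (assuming positive values)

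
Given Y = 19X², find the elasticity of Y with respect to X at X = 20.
Elasticity = 2

Elasticity = (dY/dX) · (X/Y)

dY/dX = 38·X
At X = 20: dY/dX = 760, Y = 7600

Elasticity = 760 · (20 / 7600) = 2

Interpretation: for a small percentage change in X, the percentage change in Y is approximately 2.00 times as large.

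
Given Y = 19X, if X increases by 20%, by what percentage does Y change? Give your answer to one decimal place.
20.0%

For Y = 19X:
If X → X(1 + 0.2)
Then Y → Y · (1 + 0.2)^1
     = Y · 1.2000

Percentage change = ((1 + 0.2)^1 − 1) × 100% = 20.0%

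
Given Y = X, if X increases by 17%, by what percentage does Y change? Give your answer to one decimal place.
17.0%

For Y = X:
If X → X(1 + 0.17)
Then Y → Y · (1 + 0.17)^1
     = Y · 1.1700

Percentage change = ((1 + 0.17)^1 − 1) × 100% = 17.0%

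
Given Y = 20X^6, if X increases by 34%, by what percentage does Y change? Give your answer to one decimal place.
478.9%

For Y = 20X^6:
If X → X(1 + 0.34)
Then Y → Y · (1 + 0.34)^6
     ≈ Y · 5.7893

Percentage change = ((1 + 0.34)^6 − 1) × 100% ≈ 478.9%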